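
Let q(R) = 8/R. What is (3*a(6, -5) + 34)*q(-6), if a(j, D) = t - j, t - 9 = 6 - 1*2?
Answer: -220/3 ≈ -73.333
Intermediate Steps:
t = 13 (t = 9 + (6 - 1*2) = 9 + (6 - 2) = 9 + 4 = 13)
a(j, D) = 13 - j
(3*a(6, -5) + 34)*q(-6) = (3*(13 - 1*6) + 34)*(8/(-6)) = (3*(13 - 6) + 34)*(8*(-1/6)) = (3*7 + 34)*(-4/3) = (21 + 34)*(-4/3) = 55*(-4/3) = -220/3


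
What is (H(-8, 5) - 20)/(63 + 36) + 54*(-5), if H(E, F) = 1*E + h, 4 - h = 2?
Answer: -26756/99 ≈ -270.26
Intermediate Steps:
h = 2 (h = 4 - 1*2 = 4 - 2 = 2)
H(E, F) = 2 + E (H(E, F) = 1*E + 2 = E + 2 = 2 + E)
(H(-8, 5) - 20)/(63 + 36) + 54*(-5) = ((2 - 8) - 20)/(63 + 36) + 54*(-5) = (-6 - 20)/99 - 270 = -26*1/99 - 270 = -26/99 - 270 = -26756/99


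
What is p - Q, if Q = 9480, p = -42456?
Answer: -51936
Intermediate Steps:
p - Q = -42456 - 1*9480 = -42456 - 9480 = -51936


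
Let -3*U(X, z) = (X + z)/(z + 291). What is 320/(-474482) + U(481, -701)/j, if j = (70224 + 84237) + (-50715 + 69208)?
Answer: -1704477011/2523454464711 ≈ -0.00067545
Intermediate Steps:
U(X, z) = -(X + z)/(3*(291 + z)) (U(X, z) = -(X + z)/(3*(z + 291)) = -(X + z)/(3*(291 + z)))
j = 172954 (j = 154461 + 18493 = 172954)
320/(-474482) + U(481, -701)/j = 320/(-474482) + ((-1*481 - 1*(-701))/(3*(291 - 701)))/172954 = 320*(-1/474482) + ((1/3)*(-481 + 701)/(-410))*(1/172954) = -160/237241 + ((1/3)*(-1/410)*220)*(1/172954) = -160/237241 - 22/123*1/172954 = -160/237241 - 11/10636671 = -1704477011/2523454464711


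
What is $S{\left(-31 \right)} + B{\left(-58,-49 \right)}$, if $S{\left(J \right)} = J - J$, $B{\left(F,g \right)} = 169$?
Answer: $169$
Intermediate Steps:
$S{\left(J \right)} = 0$
$S{\left(-31 \right)} + B{\left(-58,-49 \right)} = 0 + 169 = 169$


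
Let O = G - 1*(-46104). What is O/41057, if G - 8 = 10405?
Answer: 56517/41057 ≈ 1.3765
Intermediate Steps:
G = 10413 (G = 8 + 10405 = 10413)
O = 56517 (O = 10413 - 1*(-46104) = 10413 + 46104 = 56517)
O/41057 = 56517/41057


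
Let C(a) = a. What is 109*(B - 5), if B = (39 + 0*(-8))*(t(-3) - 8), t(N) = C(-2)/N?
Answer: -31719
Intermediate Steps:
t(N) = -2/N
B = -286 (B = (39 + 0*(-8))*(-2/(-3) - 8) = (39 + 0)*(-2*(-⅓) - 8) = 39*(⅔ - 8) = 39*(-22/3) = -286)
109*(B - 5) = 109*(-286 - 5) = 109*(-291) = -31719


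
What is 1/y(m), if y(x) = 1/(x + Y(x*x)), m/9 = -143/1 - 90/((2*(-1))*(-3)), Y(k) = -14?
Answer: -1436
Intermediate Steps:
m = -1422 (m = 9*(-143/1 - 90/((2*(-1))*(-3))) = 9*(-143*1 - 90/((-2*(-3)))) = 9*(-143 - 90/6) = 9*(-143 - 90*1/6) = 9*(-143 - 15) = 9*(-158) = -1422)
y(x) = 1/(-14 + x) (y(x) = 1/(x - 14) = 1/(-14 + x))
1/y(m) = 1/(1/(-14 - 1422)) = 1/(1/(-1436)) = 1/(-1/1436) = -1436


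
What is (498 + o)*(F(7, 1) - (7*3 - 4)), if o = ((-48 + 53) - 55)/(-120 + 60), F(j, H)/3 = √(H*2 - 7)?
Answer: -50881/6 + 2993*I*√5/2 ≈ -8480.2 + 3346.3*I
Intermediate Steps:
F(j, H) = 3*√(-7 + 2*H) (F(j, H) = 3*√(H*2 - 7) = 3*√(2*H - 7) = 3*√(-7 + 2*H))
o = ⅚ (o = (5 - 55)/(-60) = -50*(-1/60) = ⅚ ≈ 0.83333)
(498 + o)*(F(7, 1) - (7*3 - 4)) = (498 + ⅚)*(3*√(-7 + 2*1) - (7*3 - 4)) = 2993*(3*√(-7 + 2) - (21 - 4))/6 = 2993*(3*√(-5) - 1*17)/6 = 2993*(3*(I*√5) - 17)/6 = 2993*(3*I*√5 - 17)/6 = 2993*(-17 + 3*I*√5)/6 = -50881/6 + 2993*I*√5/2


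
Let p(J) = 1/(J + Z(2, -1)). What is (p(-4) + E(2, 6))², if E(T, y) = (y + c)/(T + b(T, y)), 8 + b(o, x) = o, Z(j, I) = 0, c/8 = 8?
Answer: 5041/16 ≈ 315.06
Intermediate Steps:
c = 64 (c = 8*8 = 64)
b(o, x) = -8 + o
E(T, y) = (64 + y)/(-8 + 2*T) (E(T, y) = (y + 64)/(T + (-8 + T)) = (64 + y)/(-8 + 2*T))
p(J) = 1/J (p(J) = 1/(J + 0) = 1/J)
(p(-4) + E(2, 6))² = (1/(-4) + (64 + 6)/(2*(-4 + 2)))² = (-¼ + (½)*70/(-2))² = (-¼ + (½)*(-½)*70)² = (-¼ - 35/2)² = (-71/4)² = 5041/16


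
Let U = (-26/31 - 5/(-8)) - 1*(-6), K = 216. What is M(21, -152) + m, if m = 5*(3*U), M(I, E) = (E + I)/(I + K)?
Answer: 5068937/58776 ≈ 86.242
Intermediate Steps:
U = 1435/248 (U = (-26*1/31 - 5*(-⅛)) + 6 = (-26/31 + 5/8) + 6 = -53/248 + 6 = 1435/248 ≈ 5.7863)
M(I, E) = (E + I)/(216 + I) (M(I, E) = (E + I)/(I + 216) = (E + I)/(216 + I))
m = 21525/248 (m = 5*(3*(1435/248)) = 5*(4305/248) = 21525/248 ≈ 86.794)
M(21, -152) + m = (-152 + 21)/(216 + 21) + 21525/248 = -131/237 + 21525/248 = 5068937/58776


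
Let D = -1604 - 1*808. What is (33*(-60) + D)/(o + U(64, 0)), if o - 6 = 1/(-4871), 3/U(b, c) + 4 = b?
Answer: -142622880/196457 ≈ -725.97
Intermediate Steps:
U(b, c) = 3/(-4 + b)
o = 29225/4871 (o = 6 + 1/(-4871) = 6 - 1/4871 = 29225/4871 ≈ 5.9998)
D = -2412 (D = -1604 - 808 = -2412)
(33*(-60) + D)/(o + U(64, 0)) = (33*(-60) - 2412)/(29225/4871 + 3/(-4 + 64)) = (-1980 - 2412)/(29225/4871 + 3/60) = -4392/(29225/4871 + 3*(1/60)) = -4392/(29225/4871 + 1/20) = -4392/589371/97420 = -4392*97420/589371 = -142622880/196457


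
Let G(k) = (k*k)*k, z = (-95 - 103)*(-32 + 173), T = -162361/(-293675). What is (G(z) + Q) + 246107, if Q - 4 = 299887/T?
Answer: -3532926566637773356/162361 ≈ -2.1760e+13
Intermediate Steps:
T = 162361/293675 (T = -162361*(-1/293675) = 162361/293675 ≈ 0.55286)
z = -27918 (z = -198*141 = -27918)
G(k) = k³ (G(k) = k²*k = k³)
Q = 88069964169/162361 (Q = 4 + 299887/(162361/293675) = 4 + 299887*(293675/162361) = 4 + 88069314725/162361 = 88069964169/162361 ≈ 5.4243e+5)
(G(z) + Q) + 246107 = ((-27918)³ + 88069964169/162361) + 246107 = (-21759700264632 + 88069964169/162361) + 246107 = -3532926606595951983/162361 + 246107 = -3532926566637773356/162361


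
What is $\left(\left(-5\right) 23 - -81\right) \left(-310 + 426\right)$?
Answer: $-3944$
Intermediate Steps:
$\left(\left(-5\right) 23 - -81\right) \left(-310 + 426\right) = \left(-115 + 81\right) 116 = \left(-34\right) 116 = -3944$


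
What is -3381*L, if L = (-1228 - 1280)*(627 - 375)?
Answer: 2136846096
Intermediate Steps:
L = -632016 (L = -2508*252 = -632016)
-3381*L = -3381*(-632016) = 2136846096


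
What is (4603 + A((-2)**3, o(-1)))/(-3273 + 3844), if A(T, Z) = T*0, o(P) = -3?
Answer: 4603/571 ≈ 8.0613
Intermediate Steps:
A(T, Z) = 0
(4603 + A((-2)**3, o(-1)))/(-3273 + 3844) = (4603 + 0)/(-3273 + 3844) = 4603/571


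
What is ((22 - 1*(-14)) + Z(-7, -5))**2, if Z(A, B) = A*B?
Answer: 5041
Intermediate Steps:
((22 - 1*(-14)) + Z(-7, -5))**2 = ((22 - 1*(-14)) - 7*(-5))**2 = ((22 + 14) + 35)**2 = (36 + 35)**2 = 71**2 = 5041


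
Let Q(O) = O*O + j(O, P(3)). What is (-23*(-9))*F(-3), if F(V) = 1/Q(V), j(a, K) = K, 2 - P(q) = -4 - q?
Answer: 23/2 ≈ 11.500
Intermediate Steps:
P(q) = 6 + q (P(q) = 2 - (-4 - q) = 2 + (4 + q) = 6 + q)
Q(O) = 9 + O² (Q(O) = O*O + (6 + 3) = O² + 9 = 9 + O²)
F(V) = 1/(9 + V²)
(-23*(-9))*F(-3) = (-23*(-9))/(9 + (-3)²) = 207/(9 + 9) = 207/18 = 207*(1/18) = 23/2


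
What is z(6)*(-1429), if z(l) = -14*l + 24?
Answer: 85740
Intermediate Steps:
z(l) = 24 - 14*l
z(6)*(-1429) = (24 - 14*6)*(-1429) = (24 - 84)*(-1429) = -60*(-1429) = 85740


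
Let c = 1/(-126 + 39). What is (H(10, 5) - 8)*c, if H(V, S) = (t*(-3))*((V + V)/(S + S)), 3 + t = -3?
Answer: -28/87 ≈ -0.32184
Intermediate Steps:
c = -1/87 (c = 1/(-87) = -1/87 ≈ -0.011494)
t = -6 (t = -3 - 3 = -6)
H(V, S) = 18*V/S (H(V, S) = (-6*(-3))*((V + V)/(S + S)) = 18*((2*V)/((2*S))) = 18*((2*V)*(1/(2*S))) = 18*(V/S) = 18*V/S)
(H(10, 5) - 8)*c = (18*10/5 - 8)*(-1/87) = (18*10*(⅕) - 8)*(-1/87) = (36 - 8)*(-1/87) = 28*(-1/87) = -28/87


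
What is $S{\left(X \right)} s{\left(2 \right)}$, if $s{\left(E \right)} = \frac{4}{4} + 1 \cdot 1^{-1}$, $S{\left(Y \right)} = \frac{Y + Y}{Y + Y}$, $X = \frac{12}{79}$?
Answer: $2$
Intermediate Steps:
$X = \frac{12}{79}$ ($X = 12 \cdot \frac{1}{79} = \frac{12}{79} \approx 0.1519$)
$S{\left(Y \right)} = 1$ ($S{\left(Y \right)} = \frac{2 Y}{2 Y} = 2 Y \frac{1}{2 Y} = 1$)
$s{\left(E \right)} = 2$ ($s{\left(E \right)} = 4 \cdot \frac{1}{4} + 1 \cdot 1 = 1 + 1 = 2$)
$S{\left(X \right)} s{\left(2 \right)} = 1 \cdot 2 = 2$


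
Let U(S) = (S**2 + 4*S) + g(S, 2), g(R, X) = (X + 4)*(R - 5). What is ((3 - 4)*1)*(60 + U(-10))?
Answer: -30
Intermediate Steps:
g(R, X) = (-5 + R)*(4 + X) (g(R, X) = (4 + X)*(-5 + R) = (-5 + R)*(4 + X))
U(S) = -30 + S**2 + 10*S (U(S) = (S**2 + 4*S) + (-20 - 5*2 + 4*S + S*2) = (S**2 + 4*S) + (-20 - 10 + 4*S + 2*S) = (S**2 + 4*S) + (-30 + 6*S) = -30 + S**2 + 10*S)
((3 - 4)*1)*(60 + U(-10)) = ((3 - 4)*1)*(60 + (-30 + (-10)**2 + 10*(-10))) = (-1*1)*(60 + (-30 + 100 - 100)) = -(60 - 30) = -1*30 = -30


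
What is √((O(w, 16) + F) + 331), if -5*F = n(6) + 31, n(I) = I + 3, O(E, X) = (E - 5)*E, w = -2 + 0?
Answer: √337 ≈ 18.358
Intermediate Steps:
w = -2
O(E, X) = E*(-5 + E) (O(E, X) = (-5 + E)*E = E*(-5 + E))
n(I) = 3 + I
F = -8 (F = -((3 + 6) + 31)/5 = -(9 + 31)/5 = -⅕*40 = -8)
√((O(w, 16) + F) + 331) = √((-2*(-5 - 2) - 8) + 331) = √((-2*(-7) - 8) + 331) = √((14 - 8) + 331) = √(6 + 331) = √337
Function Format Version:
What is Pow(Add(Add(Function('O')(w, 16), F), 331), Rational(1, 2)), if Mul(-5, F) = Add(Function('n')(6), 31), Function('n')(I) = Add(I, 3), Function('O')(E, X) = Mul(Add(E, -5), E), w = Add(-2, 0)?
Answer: Pow(337, Rational(1, 2)) ≈ 18.358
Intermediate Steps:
w = -2
Function('O')(E, X) = Mul(E, Add(-5, E)) (Function('O')(E, X) = Mul(Add(-5, E), E) = Mul(E, Add(-5, E)))
Function('n')(I) = Add(3, I)
F = -8 (F = Mul(Rational(-1, 5), Add(Add(3, 6), 31)) = Mul(Rational(-1, 5), Add(9, 31)) = Mul(Rational(-1, 5), 40) = -8)
Pow(Add(Add(Function('O')(w, 16), F), 331), Rational(1, 2)) = Pow(Add(Add(Mul(-2, Add(-5, -2)), -8), 331), Rational(1, 2)) = Pow(Add(Add(Mul(-2, -7), -8), 331), Rational(1, 2)) = Pow(Add(Add(14, -8), 331), Rational(1, 2)) = Pow(Add(6, 331), Rational(1, 2)) = Pow(337, Rational(1, 2))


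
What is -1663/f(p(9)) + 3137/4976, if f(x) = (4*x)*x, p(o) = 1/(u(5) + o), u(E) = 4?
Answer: -349619331/4976 ≈ -70261.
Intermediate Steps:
p(o) = 1/(4 + o)
f(x) = 4*x²
-1663/f(p(9)) + 3137/4976 = -1663*(4 + 9)²/4 + 3137/4976 = -1663/(4*(1/13)²) + 3137*(1/4976) = -1663/(4*(1/13)²) + 3137/4976 = -1663/(4*(1/169)) + 3137/4976 = -1663/4/169 + 3137/4976 = -1663*169/4 + 3137/4976 = -281047/4 + 3137/4976 = -349619331/4976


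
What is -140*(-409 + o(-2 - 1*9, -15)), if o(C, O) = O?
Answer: 59360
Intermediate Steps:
-140*(-409 + o(-2 - 1*9, -15)) = -140*(-409 - 15) = -140*(-424) = 59360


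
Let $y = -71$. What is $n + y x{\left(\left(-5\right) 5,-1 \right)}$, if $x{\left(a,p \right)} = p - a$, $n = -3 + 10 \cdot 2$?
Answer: $-1687$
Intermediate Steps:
$n = 17$ ($n = -3 + 20 = 17$)
$n + y x{\left(\left(-5\right) 5,-1 \right)} = 17 - 71 \left(-1 - \left(-5\right) 5\right) = 17 - 71 \left(-1 - -25\right) = 17 - 71 \left(-1 + 25\right) = 17 - 1704 = -1687$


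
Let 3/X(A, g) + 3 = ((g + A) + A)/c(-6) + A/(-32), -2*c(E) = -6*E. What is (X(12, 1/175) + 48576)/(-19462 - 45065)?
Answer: -960642568/1276107461 ≈ -0.75279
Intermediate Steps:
c(E) = 3*E (c(E) = -(-3)*E = 3*E)
X(A, g) = 3/(-3 - 41*A/288 - g/18) (X(A, g) = 3/(-3 + (((g + A) + A)/((3*(-6))) + A/(-32))) = 3/(-3 + (((A + g) + A)/(-18) + A*(-1/32))) = 3/(-3 + ((g + 2*A)*(-1/18) - A/32)) = 3/(-3 + ((-A/9 - g/18) - A/32)) = 3/(-3 + (-41*A/288 - g/18)) = 3/(-3 - 41*A/288 - g/18))
(X(12, 1/175) + 48576)/(-19462 - 45065) = (-864/(864 + 16/175 + 41*12) + 48576)/(-19462 - 45065) = (-864/(864 + 16*(1/175) + 492) + 48576)/(-64527) = (-864/(864 + 16/175 + 492) + 48576)*(-1/64527) = (-864/237316/175 + 48576)*(-1/64527) = (-864*175/237316 + 48576)*(-1/64527) = (-37800/59329 + 48576)*(-1/64527) = (2881927704/59329)*(-1/64527) = -960642568/1276107461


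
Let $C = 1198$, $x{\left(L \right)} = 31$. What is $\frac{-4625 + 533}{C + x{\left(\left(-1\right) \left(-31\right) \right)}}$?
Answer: $- \frac{4092}{1229} \approx -3.3295$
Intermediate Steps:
$\frac{-4625 + 533}{C + x{\left(\left(-1\right) \left(-31\right) \right)}} = \frac{-4625 + 533}{1198 + 31} = - \frac{4092}{1229}$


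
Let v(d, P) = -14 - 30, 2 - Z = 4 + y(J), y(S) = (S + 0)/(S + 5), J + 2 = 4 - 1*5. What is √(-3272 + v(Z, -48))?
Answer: 2*I*√829 ≈ 57.585*I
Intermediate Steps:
J = -3 (J = -2 + (4 - 1*5) = -2 + (4 - 5) = -2 - 1 = -3)
y(S) = S/(5 + S)
Z = -½ (Z = 2 - (4 - 3/(5 - 3)) = 2 - (4 - 3/2) = 2 - 1*5/2 = 2 - 5/2 = -½ ≈ -0.50000)
v(d, P) = -44
√(-3272 + v(Z, -48)) = √(-3272 - 44) = √(-3316) = 2*I*√829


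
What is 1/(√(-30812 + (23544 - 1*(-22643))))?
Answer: √615/3075 ≈ 0.0080648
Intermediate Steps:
1/(√(-30812 + (23544 - 1*(-22643)))) = 1/(√(-30812 + (23544 + 22643))) = 1/(√(-30812 + 46187)) = 1/(√15375) = 1/(5*√615) = √615/3075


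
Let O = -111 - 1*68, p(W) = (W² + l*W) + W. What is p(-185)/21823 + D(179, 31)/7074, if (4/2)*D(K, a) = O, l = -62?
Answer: 639969163/308751804 ≈ 2.0728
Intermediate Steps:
p(W) = W² - 61*W (p(W) = (W² - 62*W) + W = W² - 61*W)
O = -179 (O = -111 - 68 = -179)
D(K, a) = -179/2 (D(K, a) = (½)*(-179) = -179/2)
p(-185)/21823 + D(179, 31)/7074 = -185*(-61 - 185)/21823 - 179/2/7074 = -185*(-246)*(1/21823) - 179/2*1/7074 = 45510*(1/21823) - 179/14148 = 45510/21823 - 179/14148 = 639969163/308751804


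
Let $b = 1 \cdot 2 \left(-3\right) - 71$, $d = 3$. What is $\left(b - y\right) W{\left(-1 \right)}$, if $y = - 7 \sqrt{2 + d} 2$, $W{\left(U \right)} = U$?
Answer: $77 - 14 \sqrt{5} \approx 45.695$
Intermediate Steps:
$y = - 14 \sqrt{5}$ ($y = - 7 \sqrt{2 + 3} \cdot 2 = - 7 \sqrt{5} \cdot 2 = - 14 \sqrt{5} \approx -31.305$)
$b = -77$ ($b = 2 \left(-3\right) - 71 = -6 - 71 = -77$)
$\left(b - y\right) W{\left(-1 \right)} = \left(-77 - - 14 \sqrt{5}\right) \left(-1\right) = \left(-77 + 14 \sqrt{5}\right) \left(-1\right) = 77 - 14 \sqrt{5}$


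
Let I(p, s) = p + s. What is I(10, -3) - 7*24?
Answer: -161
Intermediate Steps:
I(10, -3) - 7*24 = (10 - 3) - 7*24 = 7 - 168 = -161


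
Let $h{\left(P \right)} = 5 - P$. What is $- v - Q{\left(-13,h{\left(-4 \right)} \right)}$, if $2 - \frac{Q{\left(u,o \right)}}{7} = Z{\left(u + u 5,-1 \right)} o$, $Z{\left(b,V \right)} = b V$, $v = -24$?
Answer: $4924$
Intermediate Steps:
$Z{\left(b,V \right)} = V b$
$Q{\left(u,o \right)} = 14 + 42 o u$ ($Q{\left(u,o \right)} = 14 - 7 - (u + u 5) o = 14 - 7 - (u + 5 u) o = 14 - 7 - 6 u o = 14 - 7 \left(- 6 o u\right) = 14 + 42 o u$)
$- v - Q{\left(-13,h{\left(-4 \right)} \right)} = \left(-1\right) \left(-24\right) - \left(14 + 42 \left(5 - -4\right) \left(-13\right)\right) = 24 - \left(14 + 42 \left(5 + 4\right) \left(-13\right)\right) = 24 - \left(14 + 42 \cdot 9 \left(-13\right)\right) = 24 - \left(14 - 4914\right) = 24 - -4900 = 24 + 4900 = 4924$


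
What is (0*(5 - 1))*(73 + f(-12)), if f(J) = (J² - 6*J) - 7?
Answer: 0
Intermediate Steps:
f(J) = -7 + J² - 6*J
(0*(5 - 1))*(73 + f(-12)) = (0*(5 - 1))*(73 + (-7 + (-12)² - 6*(-12))) = (0*4)*(73 + (-7 + 144 + 72)) = 0*(73 + 209) = 0*282 = 0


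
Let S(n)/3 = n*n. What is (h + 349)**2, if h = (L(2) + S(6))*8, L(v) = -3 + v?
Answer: 1452025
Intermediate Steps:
S(n) = 3*n**2 (S(n) = 3*(n*n) = 3*n**2)
h = 856 (h = ((-3 + 2) + 3*6**2)*8 = (-1 + 3*36)*8 = (-1 + 108)*8 = 107*8 = 856)
(h + 349)**2 = (856 + 349)**2 = 1205**2 = 1452025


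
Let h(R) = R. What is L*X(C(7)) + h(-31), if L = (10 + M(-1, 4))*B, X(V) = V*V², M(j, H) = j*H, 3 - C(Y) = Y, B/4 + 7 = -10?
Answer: 26081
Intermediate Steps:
B = -68 (B = -28 + 4*(-10) = -28 - 40 = -68)
C(Y) = 3 - Y
M(j, H) = H*j
X(V) = V³
L = -408 (L = (10 + 4*(-1))*(-68) = (10 - 4)*(-68) = 6*(-68) = -408)
L*X(C(7)) + h(-31) = -408*(3 - 1*7)³ - 31 = -408*(3 - 7)³ - 31 = -408*(-4)³ - 31 = -408*(-64) - 31 = 26112 - 31 = 26081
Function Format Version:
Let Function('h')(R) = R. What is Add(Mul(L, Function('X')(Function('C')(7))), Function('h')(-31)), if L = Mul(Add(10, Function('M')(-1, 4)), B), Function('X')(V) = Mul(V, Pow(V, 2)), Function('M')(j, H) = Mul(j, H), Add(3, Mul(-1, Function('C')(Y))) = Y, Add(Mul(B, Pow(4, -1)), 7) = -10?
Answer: 26081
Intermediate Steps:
B = -68 (B = Add(-28, Mul(4, -10)) = Add(-28, -40) = -68)
Function('C')(Y) = Add(3, Mul(-1, Y))
Function('M')(j, H) = Mul(H, j)
Function('X')(V) = Pow(V, 3)
L = -408 (L = Mul(Add(10, Mul(4, -1)), -68) = Mul(Add(10, -4), -68) = Mul(6, -68) = -408)
Add(Mul(L, Function('X')(Function('C')(7))), Function('h')(-31)) = Add(Mul(-408, Pow(Add(3, Mul(-1, 7)), 3)), -31) = Add(Mul(-408, Pow(Add(3, -7), 3)), -31) = Add(Mul(-408, Pow(-4, 3)), -31) = Add(Mul(-408, -64), -31) = Add(26112, -31) = 26081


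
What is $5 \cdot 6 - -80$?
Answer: $110$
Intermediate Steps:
$5 \cdot 6 - -80 = 30 + 80 = 110$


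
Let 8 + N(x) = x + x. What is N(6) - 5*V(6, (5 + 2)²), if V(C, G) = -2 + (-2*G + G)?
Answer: 259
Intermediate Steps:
N(x) = -8 + 2*x (N(x) = -8 + (x + x) = -8 + 2*x)
V(C, G) = -2 - G
N(6) - 5*V(6, (5 + 2)²) = (-8 + 2*6) - 5*(-2 - (5 + 2)²) = (-8 + 12) - 5*(-2 - 1*7²) = 4 - 5*(-2 - 1*49) = 4 - 5*(-2 - 49) = 4 - 5*(-51) = 4 + 255 = 259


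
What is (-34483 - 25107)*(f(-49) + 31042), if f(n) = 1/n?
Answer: -90639786630/49 ≈ -1.8498e+9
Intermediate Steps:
(-34483 - 25107)*(f(-49) + 31042) = (-34483 - 25107)*(1/(-49) + 31042) = -59590*(-1/49 + 31042) = -59590*1521057/49 = -90639786630/49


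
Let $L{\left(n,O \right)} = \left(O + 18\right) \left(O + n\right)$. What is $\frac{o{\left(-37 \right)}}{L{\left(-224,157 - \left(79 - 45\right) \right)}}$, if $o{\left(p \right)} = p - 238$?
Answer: $\frac{275}{14241} \approx 0.01931$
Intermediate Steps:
$o{\left(p \right)} = -238 + p$
$L{\left(n,O \right)} = \left(18 + O\right) \left(O + n\right)$
$\frac{o{\left(-37 \right)}}{L{\left(-224,157 - \left(79 - 45\right) \right)}} = \frac{-238 - 37}{\left(157 - \left(79 - 45\right)\right)^{2} + 18 \left(157 - \left(79 - 45\right)\right) + 18 \left(-224\right) + \left(157 - \left(79 - 45\right)\right) \left(-224\right)} = - \frac{275}{\left(157 - 34\right)^{2} + 18 \left(157 - 34\right) - 4032 + \left(157 - 34\right) \left(-224\right)} = - \frac{275}{123^{2} + 18 \cdot 123 - 4032 + 123 \left(-224\right)} = - \frac{275}{15129 + 2214 - 4032 - 27552} = - \frac{275}{-14241} = \left(-275\right) \left(- \frac{1}{14241}\right) = \frac{275}{14241}$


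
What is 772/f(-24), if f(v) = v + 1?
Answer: -772/23 ≈ -33.565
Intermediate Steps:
f(v) = 1 + v
772/f(-24) = 772/(1 - 24) = 772/(-23) = 772*(-1/23) = -772/23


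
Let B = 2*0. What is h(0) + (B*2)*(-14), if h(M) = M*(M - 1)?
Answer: 0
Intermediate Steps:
B = 0
h(M) = M*(-1 + M)
h(0) + (B*2)*(-14) = 0*(-1 + 0) + (0*2)*(-14) = 0*(-1) + 0*(-14) = 0 + 0 = 0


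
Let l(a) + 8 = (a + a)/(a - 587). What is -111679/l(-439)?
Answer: 57291327/3665 ≈ 15632.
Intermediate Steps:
l(a) = -8 + 2*a/(-587 + a) (l(a) = -8 + (a + a)/(a - 587) = -8 + (2*a)/(-587 + a) = -8 + 2*a/(-587 + a))
-111679/l(-439) = -111679*(-587 - 439)/(2*(2348 - 3*(-439))) = -111679*(-513/(2348 + 1317)) = -111679/(2*(-1/1026)*3665) = -111679/(-3665/513) = -111679*(-513/3665) = 57291327/3665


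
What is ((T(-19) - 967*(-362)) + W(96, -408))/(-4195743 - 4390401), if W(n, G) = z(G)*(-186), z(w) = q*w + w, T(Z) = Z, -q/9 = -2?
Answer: -1791907/8586144 ≈ -0.20870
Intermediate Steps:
q = 18 (q = -9*(-2) = 18)
z(w) = 19*w (z(w) = 18*w + w = 19*w)
W(n, G) = -3534*G (W(n, G) = (19*G)*(-186) = -3534*G)
((T(-19) - 967*(-362)) + W(96, -408))/(-4195743 - 4390401) = ((-19 - 967*(-362)) - 3534*(-408))/(-4195743 - 4390401) = ((-19 + 350054) + 1441872)/(-8586144) = (350035 + 1441872)*(-1/8586144) = 1791907*(-1/8586144) = -1791907/8586144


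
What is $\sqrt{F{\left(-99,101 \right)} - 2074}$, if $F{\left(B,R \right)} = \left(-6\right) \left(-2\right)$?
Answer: $i \sqrt{2062} \approx 45.409 i$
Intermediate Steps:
$F{\left(B,R \right)} = 12$
$\sqrt{F{\left(-99,101 \right)} - 2074} = \sqrt{12 - 2074} = \sqrt{-2062} = i \sqrt{2062}$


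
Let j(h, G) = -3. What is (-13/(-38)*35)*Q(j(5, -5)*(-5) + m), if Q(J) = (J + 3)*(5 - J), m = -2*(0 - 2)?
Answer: -70070/19 ≈ -3687.9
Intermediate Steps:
m = 4 (m = -2*(-2) = 4)
Q(J) = (3 + J)*(5 - J)
(-13/(-38)*35)*Q(j(5, -5)*(-5) + m) = (-13/(-38)*35)*(15 - (-3*(-5) + 4)² + 2*(-3*(-5) + 4)) = (-13*(-1/38)*35)*(15 - (15 + 4)² + 2*(15 + 4)) = ((13/38)*35)*(15 - 1*19² + 2*19) = 455*(15 - 1*361 + 38)/38 = 455*(15 - 361 + 38)/38 = (455/38)*(-308) = -70070/19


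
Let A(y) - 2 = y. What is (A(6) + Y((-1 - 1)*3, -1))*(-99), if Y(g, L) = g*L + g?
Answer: -792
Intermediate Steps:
A(y) = 2 + y
Y(g, L) = g + L*g (Y(g, L) = L*g + g = g + L*g)
(A(6) + Y((-1 - 1)*3, -1))*(-99) = ((2 + 6) + ((-1 - 1)*3)*(1 - 1))*(-99) = (8 - 2*3*0)*(-99) = (8 - 6*0)*(-99) = (8 + 0)*(-99) = 8*(-99) = -792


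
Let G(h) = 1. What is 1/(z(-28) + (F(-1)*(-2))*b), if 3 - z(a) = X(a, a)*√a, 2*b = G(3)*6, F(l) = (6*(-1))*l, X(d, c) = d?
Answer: -33/23041 - 56*I*√7/23041 ≈ -0.0014322 - 0.0064304*I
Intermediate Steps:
F(l) = -6*l
b = 3 (b = (1*6)/2 = (½)*6 = 3)
z(a) = 3 - a^(3/2) (z(a) = 3 - a*√a = 3 - a^(3/2))
1/(z(-28) + (F(-1)*(-2))*b) = 1/((3 - (-28)^(3/2)) + (-6*(-1)*(-2))*3) = 1/((3 - (-56)*I*√7) + (6*(-2))*3) = 1/((3 + 56*I*√7) - 12*3) = 1/((3 + 56*I*√7) - 36) = 1/(-33 + 56*I*√7)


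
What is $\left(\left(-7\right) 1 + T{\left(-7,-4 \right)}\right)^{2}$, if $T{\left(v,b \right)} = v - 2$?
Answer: $256$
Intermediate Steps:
$T{\left(v,b \right)} = -2 + v$ ($T{\left(v,b \right)} = v - 2 = -2 + v$)
$\left(\left(-7\right) 1 + T{\left(-7,-4 \right)}\right)^{2} = \left(\left(-7\right) 1 - 9\right)^{2} = \left(-7 - 9\right)^{2} = \left(-16\right)^{2} = 256$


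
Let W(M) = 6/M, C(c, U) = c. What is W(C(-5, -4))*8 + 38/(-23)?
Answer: -1294/115 ≈ -11.252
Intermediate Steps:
W(C(-5, -4))*8 + 38/(-23) = (6/(-5))*8 + 38/(-23) = (6*(-⅕))*8 + 38*(-1/23) = -6/5*8 - 38/23 = -48/5 - 38/23 = -1294/115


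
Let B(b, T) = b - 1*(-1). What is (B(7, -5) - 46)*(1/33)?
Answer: -38/33 ≈ -1.1515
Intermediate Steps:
B(b, T) = 1 + b (B(b, T) = b + 1 = 1 + b)
(B(7, -5) - 46)*(1/33) = ((1 + 7) - 46)*(1/33) = (8 - 46)*(1*(1/33)) = -38*1/33 = -38/33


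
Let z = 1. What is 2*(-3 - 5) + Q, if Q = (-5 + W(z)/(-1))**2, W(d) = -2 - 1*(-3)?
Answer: 20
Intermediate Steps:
W(d) = 1 (W(d) = -2 + 3 = 1)
Q = 36 (Q = (-5 + 1/(-1))**2 = (-5 + 1*(-1))**2 = (-5 - 1)**2 = (-6)**2 = 36)
2*(-3 - 5) + Q = 2*(-3 - 5) + 36 = 2*(-8) + 36 = -16 + 36 = 20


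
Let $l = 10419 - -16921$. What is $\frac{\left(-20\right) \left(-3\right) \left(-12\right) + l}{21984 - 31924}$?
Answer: $- \frac{1331}{497} \approx -2.6781$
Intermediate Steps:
$l = 27340$ ($l = 10419 + 16921 = 27340$)
$\frac{\left(-20\right) \left(-3\right) \left(-12\right) + l}{21984 - 31924} = \frac{\left(-20\right) \left(-3\right) \left(-12\right) + 27340}{21984 - 31924} = \frac{60 \left(-12\right) + 27340}{-9940} = \left(-720 + 27340\right) \left(- \frac{1}{9940}\right) = 26620 \left(- \frac{1}{9940}\right) = - \frac{1331}{497}$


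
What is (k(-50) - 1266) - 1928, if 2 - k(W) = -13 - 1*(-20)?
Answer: -3199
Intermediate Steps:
k(W) = -5 (k(W) = 2 - (-13 - 1*(-20)) = 2 - (-13 + 20) = 2 - 1*7 = 2 - 7 = -5)
(k(-50) - 1266) - 1928 = (-5 - 1266) - 1928 = -1271 - 1928 = -3199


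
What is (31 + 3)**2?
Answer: 1156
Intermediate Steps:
(31 + 3)**2 = 34**2 = 1156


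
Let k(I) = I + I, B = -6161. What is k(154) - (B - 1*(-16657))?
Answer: -10188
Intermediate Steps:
k(I) = 2*I
k(154) - (B - 1*(-16657)) = 2*154 - (-6161 - 1*(-16657)) = 308 - (-6161 + 16657) = 308 - 1*10496 = 308 - 10496 = -10188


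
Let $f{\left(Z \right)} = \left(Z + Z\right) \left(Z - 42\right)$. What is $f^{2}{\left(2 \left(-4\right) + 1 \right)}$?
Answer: $470596$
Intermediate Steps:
$f{\left(Z \right)} = 2 Z \left(-42 + Z\right)$
$f^{2}{\left(2 \left(-4\right) + 1 \right)} = \left(2 \left(2 \left(-4\right) + 1\right) \left(-42 + \left(2 \left(-4\right) + 1\right)\right)\right)^{2} = \left(2 \left(-8 + 1\right) \left(-42 + \left(-8 + 1\right)\right)\right)^{2} = \left(2 \left(-7\right) \left(-42 - 7\right)\right)^{2} = \left(2 \left(-7\right) \left(-49\right)\right)^{2} = 686^{2} = 470596$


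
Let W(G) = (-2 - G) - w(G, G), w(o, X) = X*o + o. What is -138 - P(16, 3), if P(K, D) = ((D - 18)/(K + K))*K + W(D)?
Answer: -227/2 ≈ -113.50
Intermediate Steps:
w(o, X) = o + X*o
W(G) = -2 - G - G*(1 + G) (W(G) = (-2 - G) - G*(1 + G) = -2 - G - G*(1 + G))
P(K, D) = -11 - D/2 - D*(1 + D) (P(K, D) = ((D - 18)/(K + K))*K + (-2 - D - D*(1 + D)) = ((-18 + D)/((2*K)))*K + (-2 - D - D*(1 + D)) = ((-18 + D)*(1/(2*K)))*K + (-2 - D - D*(1 + D)) = ((-18 + D)/(2*K))*K + (-2 - D - D*(1 + D)) = (-9 + D/2) + (-2 - D - D*(1 + D)) = -11 - D/2 - D*(1 + D))
-138 - P(16, 3) = -138 - (-11 - 1*3² - 3/2*3) = -138 - (-11 - 1*9 - 9/2) = -138 - (-11 - 9 - 9/2) = -138 - 1*(-49/2) = -138 + 49/2 = -227/2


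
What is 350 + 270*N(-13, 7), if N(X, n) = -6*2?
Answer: -2890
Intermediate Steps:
N(X, n) = -12
350 + 270*N(-13, 7) = 350 + 270*(-12) = 350 - 3240 = -2890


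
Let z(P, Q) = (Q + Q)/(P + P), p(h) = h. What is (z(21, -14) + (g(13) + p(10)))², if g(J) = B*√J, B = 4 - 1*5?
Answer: 901/9 - 56*√13/3 ≈ 32.807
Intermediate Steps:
B = -1 (B = 4 - 5 = -1)
g(J) = -√J
z(P, Q) = Q/P (z(P, Q) = (2*Q)/((2*P)) = (2*Q)*(1/(2*P)) = Q/P)
(z(21, -14) + (g(13) + p(10)))² = (-14/21 + (-√13 + 10))² = (-14*1/21 + (10 - √13))² = (-⅔ + (10 - √13))² = (28/3 - √13)²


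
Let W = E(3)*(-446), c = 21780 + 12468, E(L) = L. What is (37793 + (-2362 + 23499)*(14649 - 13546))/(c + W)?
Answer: 3891984/5485 ≈ 709.57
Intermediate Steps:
c = 34248
W = -1338 (W = 3*(-446) = -1338)
(37793 + (-2362 + 23499)*(14649 - 13546))/(c + W) = (37793 + (-2362 + 23499)*(14649 - 13546))/(34248 - 1338) = (37793 + 21137*1103)/32910 = (37793 + 23314111)*(1/32910) = 23351904*(1/32910) = 3891984/5485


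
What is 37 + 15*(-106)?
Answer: -1553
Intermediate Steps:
37 + 15*(-106) = 37 - 1590 = -1553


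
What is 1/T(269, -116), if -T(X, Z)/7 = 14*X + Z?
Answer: -1/25550 ≈ -3.9139e-5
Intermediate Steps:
T(X, Z) = -98*X - 7*Z (T(X, Z) = -7*(14*X + Z) = -7*(Z + 14*X) = -98*X - 7*Z)
1/T(269, -116) = 1/(-98*269 - 7*(-116)) = 1/(-26362 + 812) = 1/(-25550) = -1/25550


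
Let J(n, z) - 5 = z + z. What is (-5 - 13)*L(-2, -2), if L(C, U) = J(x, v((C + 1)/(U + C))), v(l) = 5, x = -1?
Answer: -270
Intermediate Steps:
J(n, z) = 5 + 2*z (J(n, z) = 5 + (z + z) = 5 + 2*z)
L(C, U) = 15 (L(C, U) = 5 + 2*5 = 5 + 10 = 15)
(-5 - 13)*L(-2, -2) = (-5 - 13)*15 = -18*15 = -270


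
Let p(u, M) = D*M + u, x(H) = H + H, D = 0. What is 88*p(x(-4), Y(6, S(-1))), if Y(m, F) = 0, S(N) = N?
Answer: -704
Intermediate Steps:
x(H) = 2*H
p(u, M) = u (p(u, M) = 0*M + u = 0 + u = u)
88*p(x(-4), Y(6, S(-1))) = 88*(2*(-4)) = 88*(-8) = -704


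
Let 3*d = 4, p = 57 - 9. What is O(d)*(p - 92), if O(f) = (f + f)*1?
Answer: -352/3 ≈ -117.33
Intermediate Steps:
p = 48
d = 4/3 (d = (1/3)*4 = 4/3 ≈ 1.3333)
O(f) = 2*f (O(f) = (2*f)*1 = 2*f)
O(d)*(p - 92) = (2*(4/3))*(48 - 92) = (8/3)*(-44) = -352/3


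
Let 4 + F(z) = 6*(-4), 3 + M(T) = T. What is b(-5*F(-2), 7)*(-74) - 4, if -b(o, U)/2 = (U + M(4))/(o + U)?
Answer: 596/147 ≈ 4.0544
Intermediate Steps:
M(T) = -3 + T
F(z) = -28 (F(z) = -4 + 6*(-4) = -4 - 24 = -28)
b(o, U) = -2*(1 + U)/(U + o) (b(o, U) = -2*(U + (-3 + 4))/(o + U) = -2*(U + 1)/(U + o) = -2*(1 + U)/(U + o))
b(-5*F(-2), 7)*(-74) - 4 = (2*(-1 - 1*7)/(7 - 5*(-28)))*(-74) - 4 = (2*(-1 - 7)/(7 + 140))*(-74) - 4 = (2*(-8)/147)*(-74) - 4 = (2*(1/147)*(-8))*(-74) - 4 = -16/147*(-74) - 4 = 1184/147 - 4 = 596/147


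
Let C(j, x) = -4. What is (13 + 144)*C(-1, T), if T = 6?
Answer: -628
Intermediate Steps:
(13 + 144)*C(-1, T) = (13 + 144)*(-4) = 157*(-4) = -628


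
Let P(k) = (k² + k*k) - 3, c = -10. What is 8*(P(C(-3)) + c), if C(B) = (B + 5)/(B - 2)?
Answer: -2536/25 ≈ -101.44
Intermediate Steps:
C(B) = (5 + B)/(-2 + B)
P(k) = -3 + 2*k² (P(k) = (k² + k²) - 3 = 2*k² - 3 = -3 + 2*k²)
8*(P(C(-3)) + c) = 8*((-3 + 2*((5 - 3)/(-2 - 3))²) - 10) = 8*((-3 + 2*(2/(-5))²) - 10) = 8*((-3 + 2*(-⅕*2)²) - 10) = 8*((-3 + 2*(-⅖)²) - 10) = 8*((-3 + 2*(4/25)) - 10) = 8*((-3 + 8/25) - 10) = 8*(-67/25 - 10) = 8*(-317/25) = -2536/25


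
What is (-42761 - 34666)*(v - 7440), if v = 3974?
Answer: 268361982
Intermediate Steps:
(-42761 - 34666)*(v - 7440) = (-42761 - 34666)*(3974 - 7440) = -77427*(-3466) = 268361982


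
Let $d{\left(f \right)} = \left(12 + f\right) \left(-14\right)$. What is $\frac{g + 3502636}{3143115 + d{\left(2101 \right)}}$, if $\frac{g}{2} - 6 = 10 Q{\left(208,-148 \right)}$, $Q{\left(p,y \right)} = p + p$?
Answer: $\frac{3510968}{3113533} \approx 1.1276$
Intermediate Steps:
$Q{\left(p,y \right)} = 2 p$
$g = 8332$ ($g = 12 + 2 \cdot 10 \cdot 2 \cdot 208 = 12 + 2 \cdot 10 \cdot 416 = 12 + 2 \cdot 4160 = 12 + 8320 = 8332$)
$d{\left(f \right)} = -168 - 14 f$
$\frac{g + 3502636}{3143115 + d{\left(2101 \right)}} = \frac{8332 + 3502636}{3143115 - 29582} = \frac{3510968}{3143115 - 29582} = \frac{3510968}{3113533}$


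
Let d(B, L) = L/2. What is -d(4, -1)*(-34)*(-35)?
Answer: 595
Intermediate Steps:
d(B, L) = L/2 (d(B, L) = L*(½) = L/2)
-d(4, -1)*(-34)*(-35) = -((½)*(-1))*(-34)*(-35) = -(-½*(-34))*(-35) = -17*(-35) = -1*(-595) = 595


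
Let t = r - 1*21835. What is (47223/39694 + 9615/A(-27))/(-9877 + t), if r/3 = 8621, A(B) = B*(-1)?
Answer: -127644277/2089531854 ≈ -0.061087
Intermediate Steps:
A(B) = -B
r = 25863 (r = 3*8621 = 25863)
t = 4028 (t = 25863 - 1*21835 = 25863 - 21835 = 4028)
(47223/39694 + 9615/A(-27))/(-9877 + t) = (47223/39694 + 9615/((-1*(-27))))/(-9877 + 4028) = (47223*(1/39694) + 9615/27)/(-5849) = (47223/39694 + 9615*(1/27))*(-1/5849) = (47223/39694 + 3205/9)*(-1/5849) = (127644277/357246)*(-1/5849) = -127644277/2089531854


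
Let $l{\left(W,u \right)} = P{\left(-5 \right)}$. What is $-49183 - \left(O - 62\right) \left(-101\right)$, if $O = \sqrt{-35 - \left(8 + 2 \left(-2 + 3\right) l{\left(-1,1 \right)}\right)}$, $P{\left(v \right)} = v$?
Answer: $-55445 + 101 i \sqrt{33} \approx -55445.0 + 580.2 i$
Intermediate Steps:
$l{\left(W,u \right)} = -5$
$O = i \sqrt{33}$ ($O = \sqrt{-35 - \left(8 + 2 \left(-2 + 3\right) \left(-5\right)\right)} = \sqrt{-35 - \left(8 + 2 \cdot 1 \left(-5\right)\right)} = \sqrt{-35 - -2} = \sqrt{-35 + \left(-8 + 10\right)} = \sqrt{-35 + 2} = \sqrt{-33} = i \sqrt{33} \approx 5.7446 i$)
$-49183 - \left(O - 62\right) \left(-101\right) = -49183 - \left(i \sqrt{33} - 62\right) \left(-101\right) = -49183 - \left(-62 + i \sqrt{33}\right) \left(-101\right) = -49183 - \left(6262 - 101 i \sqrt{33}\right) = -55445 + 101 i \sqrt{33}$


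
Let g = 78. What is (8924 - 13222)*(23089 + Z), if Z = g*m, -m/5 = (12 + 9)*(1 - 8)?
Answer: -345640862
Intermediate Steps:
m = 735 (m = -5*(12 + 9)*(1 - 8) = -105*(-7) = -5*(-147) = 735)
Z = 57330 (Z = 78*735 = 57330)
(8924 - 13222)*(23089 + Z) = (8924 - 13222)*(23089 + 57330) = -4298*80419 = -345640862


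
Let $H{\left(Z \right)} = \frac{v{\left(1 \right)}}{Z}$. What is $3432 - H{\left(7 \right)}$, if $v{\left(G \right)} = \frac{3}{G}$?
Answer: $\frac{24021}{7} \approx 3431.6$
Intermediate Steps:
$H{\left(Z \right)} = \frac{3}{Z}$ ($H{\left(Z \right)} = \frac{3 \cdot 1^{-1}}{Z} = \frac{3 \cdot 1}{Z} = \frac{3}{Z}$)
$3432 - H{\left(7 \right)} = 3432 - \frac{3}{7} = \frac{24021}{7}$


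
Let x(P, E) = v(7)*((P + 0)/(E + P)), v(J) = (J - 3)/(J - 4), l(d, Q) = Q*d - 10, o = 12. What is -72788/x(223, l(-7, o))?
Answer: -7042239/223 ≈ -31580.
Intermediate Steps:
l(d, Q) = -10 + Q*d
v(J) = (-3 + J)/(-4 + J)
x(P, E) = 4*P/(3*(E + P)) (x(P, E) = ((-3 + 7)/(-4 + 7))*((P + 0)/(E + P)) = (4/3)*(P/(E + P)) = ((⅓)*4)*(P/(E + P)) = 4*(P/(E + P))/3 = 4*P/(3*(E + P)))
-72788/x(223, l(-7, o)) = -72788/((4/3)*223/((-10 + 12*(-7)) + 223)) = -72788/((4/3)*223/((-10 - 84) + 223)) = -72788/((4/3)*223/(-94 + 223)) = -72788/((4/3)*223/129) = -72788/((4/3)*223*(1/129)) = -72788/892/387 = -72788*387/892 = -7042239/223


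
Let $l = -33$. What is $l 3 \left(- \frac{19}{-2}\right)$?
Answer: $- \frac{1881}{2} \approx -940.5$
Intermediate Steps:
$l 3 \left(- \frac{19}{-2}\right) = \left(-33\right) 3 \left(- \frac{19}{-2}\right) = - 99 \left(\left(-19\right) \left(- \frac{1}{2}\right)\right) = \left(-99\right) \frac{19}{2} = - \frac{1881}{2}$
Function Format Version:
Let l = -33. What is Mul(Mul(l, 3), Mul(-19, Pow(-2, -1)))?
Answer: Rational(-1881, 2) ≈ -940.50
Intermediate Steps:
Mul(Mul(l, 3), Mul(-19, Pow(-2, -1))) = Mul(Mul(-33, 3), Mul(-19, Pow(-2, -1))) = Mul(-99, Mul(-19, Rational(-1, 2))) = Mul(-99, Rational(19, 2)) = Rational(-1881, 2)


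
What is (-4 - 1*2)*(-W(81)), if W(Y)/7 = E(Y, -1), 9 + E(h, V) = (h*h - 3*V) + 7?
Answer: 275604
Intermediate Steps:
E(h, V) = -2 + h² - 3*V (E(h, V) = -9 + ((h*h - 3*V) + 7) = -9 + ((h² - 3*V) + 7) = -9 + (7 + h² - 3*V) = -2 + h² - 3*V)
W(Y) = 7 + 7*Y² (W(Y) = 7*(-2 + Y² - 3*(-1)) = 7*(-2 + Y² + 3) = 7*(1 + Y²) = 7 + 7*Y²)
(-4 - 1*2)*(-W(81)) = (-4 - 1*2)*(-(7 + 7*81²)) = (-4 - 2)*(-(7 + 7*6561)) = -(-6)*(7 + 45927) = -(-6)*45934 = -6*(-45934) = 275604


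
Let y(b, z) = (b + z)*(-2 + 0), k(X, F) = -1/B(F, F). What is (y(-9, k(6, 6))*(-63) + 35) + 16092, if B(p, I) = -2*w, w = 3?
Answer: 15014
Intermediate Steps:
B(p, I) = -6 (B(p, I) = -2*3 = -6)
k(X, F) = 1/6 (k(X, F) = -1/(-6) = -1*(-1/6) = 1/6)
y(b, z) = -2*b - 2*z (y(b, z) = (b + z)*(-2) = -2*b - 2*z)
(y(-9, k(6, 6))*(-63) + 35) + 16092 = ((-2*(-9) - 2*1/6)*(-63) + 35) + 16092 = ((18 - 1/3)*(-63) + 35) + 16092 = ((53/3)*(-63) + 35) + 16092 = (-1113 + 35) + 16092 = -1078 + 16092 = 15014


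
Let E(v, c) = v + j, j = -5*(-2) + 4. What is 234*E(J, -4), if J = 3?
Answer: 3978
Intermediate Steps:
j = 14 (j = 10 + 4 = 14)
E(v, c) = 14 + v (E(v, c) = v + 14 = 14 + v)
234*E(J, -4) = 234*(14 + 3) = 234*17 = 3978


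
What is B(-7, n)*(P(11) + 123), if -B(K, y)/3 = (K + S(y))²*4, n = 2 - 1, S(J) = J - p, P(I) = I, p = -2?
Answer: -25728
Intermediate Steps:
S(J) = 2 + J (S(J) = J - 1*(-2) = J + 2 = 2 + J)
n = 1
B(K, y) = -12*(2 + K + y)² (B(K, y) = -3*(K + (2 + y))²*4 = -3*(2 + K + y)²*4 = -12*(2 + K + y)²)
B(-7, n)*(P(11) + 123) = (-12*(2 - 7 + 1)²)*(11 + 123) = -12*(-4)²*134 = -12*16*134 = -192*134 = -25728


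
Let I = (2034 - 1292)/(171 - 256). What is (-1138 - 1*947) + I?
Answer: -177967/85 ≈ -2093.7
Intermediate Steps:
I = -742/85 (I = 742/(-85) = 742*(-1/85) = -742/85 ≈ -8.7294)
(-1138 - 1*947) + I = (-1138 - 1*947) - 742/85 = (-1138 - 947) - 742/85 = -2085 - 742/85 = -177967/85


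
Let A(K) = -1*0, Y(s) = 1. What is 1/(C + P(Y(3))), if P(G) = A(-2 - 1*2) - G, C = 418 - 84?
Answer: 1/333 ≈ 0.0030030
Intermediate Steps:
C = 334
A(K) = 0
P(G) = -G (P(G) = 0 - G = -G)
1/(C + P(Y(3))) = 1/(334 - 1*1) = 1/(334 - 1) = 1/333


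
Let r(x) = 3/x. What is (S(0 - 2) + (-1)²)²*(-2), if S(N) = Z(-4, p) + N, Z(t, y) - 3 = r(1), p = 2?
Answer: -50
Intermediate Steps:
Z(t, y) = 6 (Z(t, y) = 3 + 3/1 = 3 + 3*1 = 3 + 3 = 6)
S(N) = 6 + N
(S(0 - 2) + (-1)²)²*(-2) = ((6 + (0 - 2)) + (-1)²)²*(-2) = ((6 - 2) + 1)²*(-2) = (4 + 1)²*(-2) = 5²*(-2) = 25*(-2) = -50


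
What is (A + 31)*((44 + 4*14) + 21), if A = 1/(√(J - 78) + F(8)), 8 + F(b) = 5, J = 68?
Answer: 70906/19 - 121*I*√10/19 ≈ 3731.9 - 20.139*I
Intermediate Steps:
F(b) = -3 (F(b) = -8 + 5 = -3)
A = 1/(-3 + I*√10) (A = 1/(√(68 - 78) - 3) = 1/(√(-10) - 3) = 1/(I*√10 - 3) = 1/(-3 + I*√10) ≈ -0.15789 - 0.16644*I)
(A + 31)*((44 + 4*14) + 21) = ((-3/19 - I*√10/19) + 31)*((44 + 4*14) + 21) = (586/19 - I*√10/19)*((44 + 56) + 21) = (586/19 - I*√10/19)*(100 + 21) = (586/19 - I*√10/19)*121 = 70906/19 - 121*I*√10/19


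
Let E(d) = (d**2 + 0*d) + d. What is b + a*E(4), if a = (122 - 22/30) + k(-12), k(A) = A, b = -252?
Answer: 5800/3 ≈ 1933.3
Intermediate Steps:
E(d) = d + d**2 (E(d) = (d**2 + 0) + d = d**2 + d = d + d**2)
a = 1639/15 (a = (122 - 22/30) - 12 = (122 - 22*1/30) - 12 = (122 - 11/15) - 12 = 1819/15 - 12 = 1639/15 ≈ 109.27)
b + a*E(4) = -252 + 1639*(4*(1 + 4))/15 = -252 + 1639*(4*5)/15 = -252 + (1639/15)*20 = -252 + 6556/3 = 5800/3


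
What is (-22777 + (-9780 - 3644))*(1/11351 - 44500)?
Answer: 18285830983299/11351 ≈ 1.6109e+9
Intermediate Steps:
(-22777 + (-9780 - 3644))*(1/11351 - 44500) = (-22777 - 13424)*(1/11351 - 44500) = -36201*(-505119499/11351) = 18285830983299/11351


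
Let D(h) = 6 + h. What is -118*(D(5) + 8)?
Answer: -2242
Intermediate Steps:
-118*(D(5) + 8) = -118*((6 + 5) + 8) = -118*(11 + 8) = -118*19 = -2242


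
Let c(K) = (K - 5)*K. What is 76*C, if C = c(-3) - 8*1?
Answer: 1216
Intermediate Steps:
c(K) = K*(-5 + K) (c(K) = (-5 + K)*K = K*(-5 + K))
C = 16 (C = -3*(-5 - 3) - 8*1 = -3*(-8) - 8 = 24 - 8 = 16)
76*C = 76*16 = 1216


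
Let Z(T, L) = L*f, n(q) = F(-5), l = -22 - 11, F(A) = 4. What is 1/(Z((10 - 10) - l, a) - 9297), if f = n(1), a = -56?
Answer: -1/9521 ≈ -0.00010503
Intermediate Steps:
l = -33
n(q) = 4
f = 4
Z(T, L) = 4*L (Z(T, L) = L*4 = 4*L)
1/(Z((10 - 10) - l, a) - 9297) = 1/(4*(-56) - 9297) = 1/(-224 - 9297) = 1/(-9521) = -1/9521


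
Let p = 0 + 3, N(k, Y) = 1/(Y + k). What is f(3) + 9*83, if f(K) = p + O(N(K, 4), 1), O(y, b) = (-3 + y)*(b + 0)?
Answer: 5230/7 ≈ 747.14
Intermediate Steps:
O(y, b) = b*(-3 + y) (O(y, b) = (-3 + y)*b = b*(-3 + y))
p = 3
f(K) = 1/(4 + K) (f(K) = 3 + 1*(-3 + 1/(4 + K)) = 3 + (-3 + 1/(4 + K)) = 1/(4 + K))
f(3) + 9*83 = 1/(4 + 3) + 9*83 = 1/7 + 747 = ⅐ + 747 = 5230/7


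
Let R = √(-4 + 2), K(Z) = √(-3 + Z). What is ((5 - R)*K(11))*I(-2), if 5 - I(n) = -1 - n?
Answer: -16*I + 40*√2 ≈ 56.569 - 16.0*I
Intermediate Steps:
I(n) = 6 + n (I(n) = 5 - (-1 - n) = 5 + (1 + n) = 6 + n)
R = I*√2 (R = √(-2) = I*√2 ≈ 1.4142*I)
((5 - R)*K(11))*I(-2) = ((5 - I*√2)*√(-3 + 11))*(6 - 2) = ((5 - I*√2)*√8)*4 = ((5 - I*√2)*(2*√2))*4 = (2*√2*(5 - I*√2))*4 = 8*√2*(5 - I*√2)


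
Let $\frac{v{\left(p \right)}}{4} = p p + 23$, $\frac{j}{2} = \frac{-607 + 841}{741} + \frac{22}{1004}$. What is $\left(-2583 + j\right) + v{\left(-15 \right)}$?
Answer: $- \frac{7584258}{4769} \approx -1590.3$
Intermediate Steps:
$j = \frac{3221}{4769}$ ($j = 2 \left(\frac{-607 + 841}{741} + \frac{22}{1004}\right) = 2 \left(234 \cdot \frac{1}{741} + 22 \cdot \frac{1}{1004}\right) = 2 \left(\frac{6}{19} + \frac{11}{502}\right) = 2 \cdot \frac{3221}{9538} = \frac{3221}{4769} \approx 0.6754$)
$v{\left(p \right)} = 92 + 4 p^{2}$ ($v{\left(p \right)} = 4 \left(p p + 23\right) = 4 \left(p^{2} + 23\right) = 4 \left(23 + p^{2}\right) = 92 + 4 p^{2}$)
$\left(-2583 + j\right) + v{\left(-15 \right)} = \left(-2583 + \frac{3221}{4769}\right) + \left(92 + 4 \left(-15\right)^{2}\right) = - \frac{12315106}{4769} + \left(92 + 4 \cdot 225\right) = - \frac{12315106}{4769} + \left(92 + 900\right) = - \frac{12315106}{4769} + 992 = - \frac{7584258}{4769}$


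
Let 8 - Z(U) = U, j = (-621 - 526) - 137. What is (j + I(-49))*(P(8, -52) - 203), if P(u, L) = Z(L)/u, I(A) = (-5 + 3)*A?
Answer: 231863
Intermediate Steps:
I(A) = -2*A
j = -1284 (j = -1147 - 137 = -1284)
Z(U) = 8 - U
P(u, L) = (8 - L)/u
(j + I(-49))*(P(8, -52) - 203) = (-1284 - 2*(-49))*((8 - 1*(-52))/8 - 203) = (-1284 + 98)*((8 + 52)/8 - 203) = -1186*((⅛)*60 - 203) = -1186*(15/2 - 203) = -1186*(-391/2) = 231863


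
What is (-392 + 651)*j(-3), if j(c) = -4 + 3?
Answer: -259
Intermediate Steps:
j(c) = -1
(-392 + 651)*j(-3) = (-392 + 651)*(-1) = 259*(-1) = -259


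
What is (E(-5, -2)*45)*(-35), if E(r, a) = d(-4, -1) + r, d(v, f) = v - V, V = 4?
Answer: 20475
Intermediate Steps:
d(v, f) = -4 + v (d(v, f) = v - 1*4 = v - 4 = -4 + v)
E(r, a) = -8 + r (E(r, a) = (-4 - 4) + r = -8 + r)
(E(-5, -2)*45)*(-35) = ((-8 - 5)*45)*(-35) = -13*45*(-35) = -585*(-35) = 20475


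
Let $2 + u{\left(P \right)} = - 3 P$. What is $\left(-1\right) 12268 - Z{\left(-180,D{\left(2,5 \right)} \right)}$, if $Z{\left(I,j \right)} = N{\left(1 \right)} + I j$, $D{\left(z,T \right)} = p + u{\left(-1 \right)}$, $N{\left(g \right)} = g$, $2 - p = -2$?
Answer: $-11369$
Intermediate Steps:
$p = 4$ ($p = 2 - -2 = 2 + 2 = 4$)
$u{\left(P \right)} = -2 - 3 P$
$D{\left(z,T \right)} = 5$ ($D{\left(z,T \right)} = 4 - -1 = 4 + \left(-2 + 3\right) = 4 + 1 = 5$)
$Z{\left(I,j \right)} = 1 + I j$
$\left(-1\right) 12268 - Z{\left(-180,D{\left(2,5 \right)} \right)} = \left(-1\right) 12268 - \left(1 - 900\right) = -12268 - \left(1 - 900\right) = -12268 - -899 = -12268 + 899 = -11369$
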